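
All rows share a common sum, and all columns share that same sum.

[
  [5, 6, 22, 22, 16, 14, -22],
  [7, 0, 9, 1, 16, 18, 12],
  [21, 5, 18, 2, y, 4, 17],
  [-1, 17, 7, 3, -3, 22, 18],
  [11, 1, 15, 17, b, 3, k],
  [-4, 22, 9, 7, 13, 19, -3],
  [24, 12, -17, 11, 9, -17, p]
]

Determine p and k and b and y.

p = 41, k = 0, b = 16, y = -4

Rows 1 and 2 both sum to 63, so that's the common total.
Row 7 has 24 + 12 − 17 + 11 + 9 − 17 = 22; the blank must be 63 − 22 = 41.
Row 3 has 21 + 5 + 18 + 2 + 4 + 17 = 67; the blank must be 63 − 67 = -4.
Column 7 has -22 + 12 + 17 + 18 − 3 + 41 = 63; the blank must be 63 − 63 = 0.
Row 5 has 11 + 1 + 15 + 17 + 3 + 0 = 47; the blank must be 63 − 47 = 16.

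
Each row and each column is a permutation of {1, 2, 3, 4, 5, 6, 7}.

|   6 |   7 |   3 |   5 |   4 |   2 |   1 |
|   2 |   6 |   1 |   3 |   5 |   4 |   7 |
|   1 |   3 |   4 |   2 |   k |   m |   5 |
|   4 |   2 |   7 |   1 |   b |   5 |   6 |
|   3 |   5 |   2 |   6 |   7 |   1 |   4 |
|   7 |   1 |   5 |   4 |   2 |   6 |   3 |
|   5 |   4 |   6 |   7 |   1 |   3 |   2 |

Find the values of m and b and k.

Cell (3,6): column 6 already has {1, 2, 3, 4, 5, 6} → 7.
Cell (3,5): row 3 already has {1, 2, 3, 4, 5, 7} → 6.
For row 4, column 5: row 4 already has {1, 2, 4, 5, 6, 7}; that leaves 3.

m = 7, b = 3, k = 6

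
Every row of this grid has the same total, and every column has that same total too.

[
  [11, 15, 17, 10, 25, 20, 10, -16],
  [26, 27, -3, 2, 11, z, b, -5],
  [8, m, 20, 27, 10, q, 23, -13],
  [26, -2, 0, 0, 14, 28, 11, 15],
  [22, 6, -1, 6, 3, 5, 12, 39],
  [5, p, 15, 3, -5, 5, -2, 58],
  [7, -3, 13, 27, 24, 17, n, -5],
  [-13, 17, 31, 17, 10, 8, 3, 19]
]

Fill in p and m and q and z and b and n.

p = 13, m = 19, q = -2, z = 11, b = 23, n = 12

Rows 1 and 4 both sum to 92, so that's the common total.
Row 6: 5 + 15 + 3 − 5 + 5 − 2 + 58 = 79, so its missing entry is 92 − 79 = 13.
Column 2: 15 + 27 − 2 + 6 + 13 − 3 + 17 = 73, so its missing entry is 92 − 73 = 19.
Row 7: 7 − 3 + 13 + 27 + 24 + 17 − 5 = 80, so its missing entry is 92 − 80 = 12.
Column 7: 10 + 23 + 11 + 12 − 2 + 12 + 3 = 69, so its missing entry is 92 − 69 = 23.
Row 2: 26 + 27 − 3 + 2 + 11 + 23 − 5 = 81, so its missing entry is 92 − 81 = 11.
Row 3: 8 + 19 + 20 + 27 + 10 + 23 − 13 = 94, so its missing entry is 92 − 94 = -2.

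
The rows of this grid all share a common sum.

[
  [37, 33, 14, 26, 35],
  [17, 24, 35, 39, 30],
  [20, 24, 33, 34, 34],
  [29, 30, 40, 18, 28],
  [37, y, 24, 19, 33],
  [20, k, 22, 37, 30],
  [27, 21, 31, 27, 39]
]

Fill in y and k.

y = 32, k = 36

Row 1 sums to 145 and so does row 2; that's the common total.
In row 5 the known cells total 113, leaving 145 − 113 = 32.
In row 6 the known cells total 109, leaving 145 − 109 = 36.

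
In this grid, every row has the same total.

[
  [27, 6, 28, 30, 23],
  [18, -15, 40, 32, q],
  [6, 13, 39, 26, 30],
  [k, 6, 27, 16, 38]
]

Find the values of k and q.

k = 27, q = 39

Row 1 sums to 114 and so does row 3; that's the common total.
In row 4 the known cells total 87, leaving 114 − 87 = 27.
In row 2 the known cells total 75, leaving 114 − 75 = 39.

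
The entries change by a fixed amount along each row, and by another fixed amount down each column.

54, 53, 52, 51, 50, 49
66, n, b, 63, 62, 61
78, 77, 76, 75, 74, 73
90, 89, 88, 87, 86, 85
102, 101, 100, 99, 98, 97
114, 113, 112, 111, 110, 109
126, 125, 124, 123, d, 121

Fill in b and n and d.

Along each row the entries change by -1 per step; down each column they change by 12.
Row 2: from 66 at column 1, stepping by -1 to column 3 gives 64.
Row 2: from 66 at column 1, stepping by -1 to column 2 gives 65.
Row 7: from 126 at column 1, stepping by -1 to column 5 gives 122.

b = 64, n = 65, d = 122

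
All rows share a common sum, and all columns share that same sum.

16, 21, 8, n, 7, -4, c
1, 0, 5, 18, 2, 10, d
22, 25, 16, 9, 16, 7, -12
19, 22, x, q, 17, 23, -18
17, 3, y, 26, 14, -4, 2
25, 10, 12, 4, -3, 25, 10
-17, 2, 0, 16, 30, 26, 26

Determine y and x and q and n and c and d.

Rows 3 and 6 both sum to 83, so that's the common total.
The known cells in row 5 total 58, leaving 83 − 58 = 25 for the blank.
The known cells in row 2 total 36, leaving 83 − 36 = 47 for the blank.
The known cells in column 7 total 55, leaving 83 − 55 = 28 for the blank.
The known cells in row 1 total 76, leaving 83 − 76 = 7 for the blank.
The known cells in column 4 total 80, leaving 83 − 80 = 3 for the blank.
The known cells in row 4 total 66, leaving 83 − 66 = 17 for the blank.

y = 25, x = 17, q = 3, n = 7, c = 28, d = 47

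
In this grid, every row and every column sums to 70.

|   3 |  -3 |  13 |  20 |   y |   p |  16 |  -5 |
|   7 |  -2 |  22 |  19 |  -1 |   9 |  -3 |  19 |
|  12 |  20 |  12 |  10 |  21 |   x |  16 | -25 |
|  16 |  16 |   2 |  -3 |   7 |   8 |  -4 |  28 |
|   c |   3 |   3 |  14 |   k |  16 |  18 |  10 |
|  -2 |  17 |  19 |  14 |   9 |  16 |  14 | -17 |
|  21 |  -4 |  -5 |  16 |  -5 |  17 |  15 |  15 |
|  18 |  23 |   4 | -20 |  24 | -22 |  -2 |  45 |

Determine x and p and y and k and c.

x = 4, p = 22, y = 4, k = 11, c = -5

The known cells in column 1 total 75, leaving 70 − 75 = -5 for the blank.
The known cells in row 5 total 59, leaving 70 − 59 = 11 for the blank.
The known cells in column 5 total 66, leaving 70 − 66 = 4 for the blank.
The known cells in row 1 total 48, leaving 70 − 48 = 22 for the blank.
The known cells in row 3 total 66, leaving 70 − 66 = 4 for the blank.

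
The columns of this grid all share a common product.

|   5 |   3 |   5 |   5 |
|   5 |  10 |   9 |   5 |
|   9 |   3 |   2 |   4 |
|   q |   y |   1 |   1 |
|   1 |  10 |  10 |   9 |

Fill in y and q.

Columns 3 and 4 each multiply to 900, so every column has product 900.
Column 2: 3×10×3×10 = 900, so the missing entry is 900 ÷ 900 = 1.
Column 1: 5×5×9×1 = 225, so the missing entry is 900 ÷ 225 = 4.

y = 1, q = 4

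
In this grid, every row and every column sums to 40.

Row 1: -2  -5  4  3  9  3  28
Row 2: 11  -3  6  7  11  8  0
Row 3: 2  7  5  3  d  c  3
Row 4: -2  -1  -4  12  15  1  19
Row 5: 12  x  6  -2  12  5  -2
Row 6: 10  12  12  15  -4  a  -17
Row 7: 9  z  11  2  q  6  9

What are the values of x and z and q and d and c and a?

Row 6: 10 + 12 + 12 + 15 − 4 − 17 = 28, so its missing entry is 40 − 28 = 12.
Column 6: 3 + 8 + 1 + 5 + 12 + 6 = 35, so its missing entry is 40 − 35 = 5.
Row 3: 2 + 7 + 5 + 3 + 5 + 3 = 25, so its missing entry is 40 − 25 = 15.
Column 5: 9 + 11 + 15 + 15 + 12 − 4 = 58, so its missing entry is 40 − 58 = -18.
Row 7: 9 + 11 + 2 − 18 + 6 + 9 = 19, so its missing entry is 40 − 19 = 21.
Row 5: 12 + 6 − 2 + 12 + 5 − 2 = 31, so its missing entry is 40 − 31 = 9.

x = 9, z = 21, q = -18, d = 15, c = 5, a = 12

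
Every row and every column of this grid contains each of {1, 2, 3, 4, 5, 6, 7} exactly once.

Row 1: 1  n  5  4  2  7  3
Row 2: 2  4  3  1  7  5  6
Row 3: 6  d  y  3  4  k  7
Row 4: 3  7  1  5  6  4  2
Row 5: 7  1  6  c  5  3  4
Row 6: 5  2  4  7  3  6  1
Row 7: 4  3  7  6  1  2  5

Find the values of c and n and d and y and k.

Cell (1,2): row 1 already has {1, 2, 3, 4, 5, 7} → 6.
At (row 3, col 2): column 2 already has {1, 2, 3, 4, 6, 7}, so the value is 5.
Cell (5,4): row 5 already has {1, 3, 4, 5, 6, 7} → 2.
Cell (3,3): column 3 already has {1, 3, 4, 5, 6, 7} → 2.
At (row 3, col 6): row 3 already has {2, 3, 4, 5, 6, 7}, so the value is 1.

c = 2, n = 6, d = 5, y = 2, k = 1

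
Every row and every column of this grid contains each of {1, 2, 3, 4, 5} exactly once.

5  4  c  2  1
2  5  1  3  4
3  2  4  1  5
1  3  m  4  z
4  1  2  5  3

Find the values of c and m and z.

c = 3, m = 5, z = 2

At (row 4, col 5): column 5 already has {1, 3, 4, 5}, so the value is 2.
Cell (4,3): row 4 already has {1, 2, 3, 4} → 5.
Cell (1,3): row 1 already has {1, 2, 4, 5} → 3.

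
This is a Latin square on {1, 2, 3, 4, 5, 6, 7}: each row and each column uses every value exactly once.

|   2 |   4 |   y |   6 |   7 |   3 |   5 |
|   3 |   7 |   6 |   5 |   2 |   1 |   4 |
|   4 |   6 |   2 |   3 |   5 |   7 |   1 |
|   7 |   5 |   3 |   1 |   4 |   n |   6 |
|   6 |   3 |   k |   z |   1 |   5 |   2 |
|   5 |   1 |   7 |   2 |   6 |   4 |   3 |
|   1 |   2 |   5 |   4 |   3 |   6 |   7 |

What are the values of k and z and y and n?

Cell (1,3): row 1 already has {2, 3, 4, 5, 6, 7} → 1.
At (row 4, col 6): row 4 already has {1, 3, 4, 5, 6, 7}, so the value is 2.
For row 5, column 3: column 3 already has {1, 2, 3, 5, 6, 7}; that leaves 4.
For row 5, column 4: row 5 already has {1, 2, 3, 4, 5, 6}; that leaves 7.

k = 4, z = 7, y = 1, n = 2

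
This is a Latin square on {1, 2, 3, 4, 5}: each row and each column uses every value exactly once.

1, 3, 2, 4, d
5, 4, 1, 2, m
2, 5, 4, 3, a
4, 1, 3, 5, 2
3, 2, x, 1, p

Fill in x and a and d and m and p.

x = 5, a = 1, d = 5, m = 3, p = 4

At (row 3, col 5): row 3 already has {2, 3, 4, 5}, so the value is 1.
For row 1, column 5: row 1 already has {1, 2, 3, 4}; that leaves 5.
Cell (5,3): column 3 already has {1, 2, 3, 4} → 5.
For row 5, column 5: row 5 already has {1, 2, 3, 5}; that leaves 4.
For row 2, column 5: row 2 already has {1, 2, 4, 5}; that leaves 3.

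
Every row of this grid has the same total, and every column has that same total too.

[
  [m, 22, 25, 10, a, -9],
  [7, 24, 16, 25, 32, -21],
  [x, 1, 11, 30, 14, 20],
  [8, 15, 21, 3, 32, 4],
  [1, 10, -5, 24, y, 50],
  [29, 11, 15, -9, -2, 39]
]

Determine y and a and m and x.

y = 3, a = 4, m = 31, x = 7

Rows 2 and 4 both sum to 83, so that's the common total.
Row 5 has 1 + 10 − 5 + 24 + 50 = 80; the blank must be 83 − 80 = 3.
Column 5 has 32 + 14 + 32 + 3 − 2 = 79; the blank must be 83 − 79 = 4.
Row 3 has 1 + 11 + 30 + 14 + 20 = 76; the blank must be 83 − 76 = 7.
Row 1 has 22 + 25 + 10 + 4 − 9 = 52; the blank must be 83 − 52 = 31.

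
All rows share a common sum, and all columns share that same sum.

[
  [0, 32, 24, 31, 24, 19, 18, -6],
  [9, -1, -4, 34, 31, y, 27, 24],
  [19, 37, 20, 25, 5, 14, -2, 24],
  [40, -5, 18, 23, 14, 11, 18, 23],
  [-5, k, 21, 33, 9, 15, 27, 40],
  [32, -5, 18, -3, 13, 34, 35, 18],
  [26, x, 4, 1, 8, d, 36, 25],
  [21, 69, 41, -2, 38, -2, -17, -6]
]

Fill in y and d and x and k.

Rows 1 and 3 both sum to 142, so that's the common total.
Row 5 has -5 + 21 + 33 + 9 + 15 + 27 + 40 = 140; the blank must be 142 − 140 = 2.
Column 2 has 32 − 1 + 37 − 5 + 2 − 5 + 69 = 129; the blank must be 142 − 129 = 13.
Row 7 has 26 + 13 + 4 + 1 + 8 + 36 + 25 = 113; the blank must be 142 − 113 = 29.
Row 2 has 9 − 1 − 4 + 34 + 31 + 27 + 24 = 120; the blank must be 142 − 120 = 22.

y = 22, d = 29, x = 13, k = 2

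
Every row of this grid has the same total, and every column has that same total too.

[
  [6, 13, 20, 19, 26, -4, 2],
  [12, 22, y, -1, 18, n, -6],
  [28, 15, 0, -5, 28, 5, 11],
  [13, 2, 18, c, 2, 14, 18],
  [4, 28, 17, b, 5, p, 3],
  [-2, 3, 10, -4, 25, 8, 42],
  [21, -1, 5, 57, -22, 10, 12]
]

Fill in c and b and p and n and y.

Rows 1 and 3 both sum to 82, so that's the common total.
Column 3 has 20 + 0 + 18 + 17 + 10 + 5 = 70; the blank must be 82 − 70 = 12.
Row 2 has 12 + 22 + 12 − 1 + 18 − 6 = 57; the blank must be 82 − 57 = 25.
Column 6 has -4 + 25 + 5 + 14 + 8 + 10 = 58; the blank must be 82 − 58 = 24.
Row 5 has 4 + 28 + 17 + 5 + 24 + 3 = 81; the blank must be 82 − 81 = 1.
Row 4 has 13 + 2 + 18 + 2 + 14 + 18 = 67; the blank must be 82 − 67 = 15.

c = 15, b = 1, p = 24, n = 25, y = 12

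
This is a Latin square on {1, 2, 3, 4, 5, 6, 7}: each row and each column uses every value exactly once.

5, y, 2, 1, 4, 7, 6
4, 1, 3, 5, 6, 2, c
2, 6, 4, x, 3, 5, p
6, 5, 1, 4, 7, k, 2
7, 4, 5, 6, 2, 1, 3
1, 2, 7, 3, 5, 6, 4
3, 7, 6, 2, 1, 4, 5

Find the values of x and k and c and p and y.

x = 7, k = 3, c = 7, p = 1, y = 3

At (row 1, col 2): row 1 already has {1, 2, 4, 5, 6, 7}, so the value is 3.
Cell (3,4): column 4 already has {1, 2, 3, 4, 5, 6} → 7.
For row 3, column 7: row 3 already has {2, 3, 4, 5, 6, 7}; that leaves 1.
For row 2, column 7: row 2 already has {1, 2, 3, 4, 5, 6}; that leaves 7.
Cell (4,6): row 4 already has {1, 2, 4, 5, 6, 7} → 3.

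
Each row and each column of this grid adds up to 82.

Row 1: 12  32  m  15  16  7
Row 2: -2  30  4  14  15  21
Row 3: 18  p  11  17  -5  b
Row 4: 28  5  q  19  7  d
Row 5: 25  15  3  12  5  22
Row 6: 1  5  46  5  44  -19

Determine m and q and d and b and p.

m = 0, q = 18, d = 5, b = 46, p = -5

The known cells in column 2 total 87, leaving 82 − 87 = -5 for the blank.
The known cells in row 1 total 82, leaving 82 − 82 = 0 for the blank.
The known cells in column 3 total 64, leaving 82 − 64 = 18 for the blank.
The known cells in row 3 total 36, leaving 82 − 36 = 46 for the blank.
The known cells in row 4 total 77, leaving 82 − 77 = 5 for the blank.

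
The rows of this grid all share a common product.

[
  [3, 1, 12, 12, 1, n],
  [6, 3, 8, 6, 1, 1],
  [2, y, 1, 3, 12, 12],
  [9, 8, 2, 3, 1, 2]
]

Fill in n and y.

Rows 2 and 4 each multiply to 864, so every row has product 864.
Row 1: 3×1×12×12×1 = 432, so the missing entry is 864 ÷ 432 = 2.
Row 3: 2×1×3×12×12 = 864, so the missing entry is 864 ÷ 864 = 1.

n = 2, y = 1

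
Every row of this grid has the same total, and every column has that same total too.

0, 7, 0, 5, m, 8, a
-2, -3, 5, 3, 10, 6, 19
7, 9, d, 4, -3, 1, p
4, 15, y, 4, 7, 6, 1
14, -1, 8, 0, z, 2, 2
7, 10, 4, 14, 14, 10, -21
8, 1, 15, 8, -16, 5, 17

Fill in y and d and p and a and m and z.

Rows 2 and 6 both sum to 38, so that's the common total.
The known cells in row 5 total 25, leaving 38 − 25 = 13 for the blank.
The known cells in column 5 total 25, leaving 38 − 25 = 13 for the blank.
The known cells in row 1 total 33, leaving 38 − 33 = 5 for the blank.
The known cells in column 7 total 23, leaving 38 − 23 = 15 for the blank.
The known cells in row 3 total 33, leaving 38 − 33 = 5 for the blank.
The known cells in row 4 total 37, leaving 38 − 37 = 1 for the blank.

y = 1, d = 5, p = 15, a = 5, m = 13, z = 13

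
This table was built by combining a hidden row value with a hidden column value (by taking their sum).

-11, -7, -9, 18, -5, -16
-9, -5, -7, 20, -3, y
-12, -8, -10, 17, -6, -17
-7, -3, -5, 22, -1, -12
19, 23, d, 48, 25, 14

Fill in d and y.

d = 21, y = -14

The difference between any two rows is the same in every column — this is an addition table with the headers hidden.
Row 5 minus row 1 is 25 − (-5) = 30, so its entry in column 3 is -9 + 30 = 21.
Row 2 minus row 1 is -3 − (-5) = 2, so its entry in column 6 is -16 + 2 = -14.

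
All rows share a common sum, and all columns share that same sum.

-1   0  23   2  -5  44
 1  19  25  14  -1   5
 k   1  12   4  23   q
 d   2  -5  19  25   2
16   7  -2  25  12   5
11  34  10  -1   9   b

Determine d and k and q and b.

Rows 1 and 2 both sum to 63, so that's the common total.
Row 6 has 11 + 34 + 10 − 1 + 9 = 63; the blank must be 63 − 63 = 0.
Column 6 has 44 + 5 + 2 + 5 + 0 = 56; the blank must be 63 − 56 = 7.
Row 3 has 1 + 12 + 4 + 23 + 7 = 47; the blank must be 63 − 47 = 16.
Row 4 has 2 − 5 + 19 + 25 + 2 = 43; the blank must be 63 − 43 = 20.

d = 20, k = 16, q = 7, b = 0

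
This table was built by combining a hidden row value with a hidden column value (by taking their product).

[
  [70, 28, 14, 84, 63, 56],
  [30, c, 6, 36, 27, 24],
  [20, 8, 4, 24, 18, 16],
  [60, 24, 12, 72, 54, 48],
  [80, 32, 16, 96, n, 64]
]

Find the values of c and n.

Each row is a constant multiple of every other row — this is a multiplication table with the headers hidden.
Row 2 is 24/56 = 3/7 times row 1, so its entry in column 2 is 28 × 3/7 = 12.
Row 5 is 64/56 = 8/7 times row 1, so its entry in column 5 is 63 × 8/7 = 72.

c = 12, n = 72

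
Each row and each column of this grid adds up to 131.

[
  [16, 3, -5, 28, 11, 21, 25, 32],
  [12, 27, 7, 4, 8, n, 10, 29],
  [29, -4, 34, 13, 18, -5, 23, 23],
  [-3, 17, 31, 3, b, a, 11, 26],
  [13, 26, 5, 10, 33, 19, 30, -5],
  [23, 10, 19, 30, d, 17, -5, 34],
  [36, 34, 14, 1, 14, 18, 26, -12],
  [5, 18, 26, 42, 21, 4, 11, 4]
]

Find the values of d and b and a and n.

d = 3, b = 23, a = 23, n = 34

Row 6 has 23 + 10 + 19 + 30 + 17 − 5 + 34 = 128; the blank must be 131 − 128 = 3.
Column 5 has 11 + 8 + 18 + 33 + 3 + 14 + 21 = 108; the blank must be 131 − 108 = 23.
Row 4 has -3 + 17 + 31 + 3 + 23 + 11 + 26 = 108; the blank must be 131 − 108 = 23.
Row 2 has 12 + 27 + 7 + 4 + 8 + 10 + 29 = 97; the blank must be 131 − 97 = 34.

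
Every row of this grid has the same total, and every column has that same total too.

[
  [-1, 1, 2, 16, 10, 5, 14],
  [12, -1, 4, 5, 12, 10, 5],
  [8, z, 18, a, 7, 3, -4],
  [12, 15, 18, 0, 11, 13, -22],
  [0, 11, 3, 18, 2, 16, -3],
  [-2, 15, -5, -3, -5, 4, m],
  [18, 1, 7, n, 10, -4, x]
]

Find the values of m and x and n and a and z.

Rows 1 and 2 both sum to 47, so that's the common total.
Column 2 has 1 − 1 + 15 + 11 + 15 + 1 = 42; the blank must be 47 − 42 = 5.
Row 3 has 8 + 5 + 18 + 7 + 3 − 4 = 37; the blank must be 47 − 37 = 10.
Row 6 has -2 + 15 − 5 − 3 − 5 + 4 = 4; the blank must be 47 − 4 = 43.
Column 7 has 14 + 5 − 4 − 22 − 3 + 43 = 33; the blank must be 47 − 33 = 14.
Row 7 has 18 + 1 + 7 + 10 − 4 + 14 = 46; the blank must be 47 − 46 = 1.

m = 43, x = 14, n = 1, a = 10, z = 5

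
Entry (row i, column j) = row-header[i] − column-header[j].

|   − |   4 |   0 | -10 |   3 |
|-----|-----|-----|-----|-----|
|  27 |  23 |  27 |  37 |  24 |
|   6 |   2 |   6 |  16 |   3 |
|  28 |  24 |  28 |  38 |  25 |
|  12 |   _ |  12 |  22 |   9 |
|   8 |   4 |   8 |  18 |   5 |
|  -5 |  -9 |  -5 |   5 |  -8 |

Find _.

8

12 − 4 = 8.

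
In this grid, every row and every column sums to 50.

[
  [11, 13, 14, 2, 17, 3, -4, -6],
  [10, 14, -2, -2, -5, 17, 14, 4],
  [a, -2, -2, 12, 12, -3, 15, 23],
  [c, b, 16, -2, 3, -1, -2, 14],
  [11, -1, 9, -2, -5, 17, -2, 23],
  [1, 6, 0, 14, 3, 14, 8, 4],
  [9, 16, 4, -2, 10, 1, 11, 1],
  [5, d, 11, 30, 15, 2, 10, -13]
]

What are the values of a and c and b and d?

Row 3: -2 − 2 + 12 + 12 − 3 + 15 + 23 = 55, so its missing entry is 50 − 55 = -5.
Row 8: 5 + 11 + 30 + 15 + 2 + 10 − 13 = 60, so its missing entry is 50 − 60 = -10.
Column 2: 13 + 14 − 2 − 1 + 6 + 16 − 10 = 36, so its missing entry is 50 − 36 = 14.
Row 4: 14 + 16 − 2 + 3 − 1 − 2 + 14 = 42, so its missing entry is 50 − 42 = 8.

a = -5, c = 8, b = 14, d = -10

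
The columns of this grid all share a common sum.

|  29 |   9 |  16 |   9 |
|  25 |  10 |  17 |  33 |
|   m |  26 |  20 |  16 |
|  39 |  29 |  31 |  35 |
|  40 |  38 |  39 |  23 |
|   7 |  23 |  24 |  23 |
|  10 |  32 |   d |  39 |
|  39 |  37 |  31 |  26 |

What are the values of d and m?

Column 2 sums to 204 and so does column 4; that's the common total.
In column 3 the known cells total 178, leaving 204 − 178 = 26.
In column 1 the known cells total 189, leaving 204 − 189 = 15.

d = 26, m = 15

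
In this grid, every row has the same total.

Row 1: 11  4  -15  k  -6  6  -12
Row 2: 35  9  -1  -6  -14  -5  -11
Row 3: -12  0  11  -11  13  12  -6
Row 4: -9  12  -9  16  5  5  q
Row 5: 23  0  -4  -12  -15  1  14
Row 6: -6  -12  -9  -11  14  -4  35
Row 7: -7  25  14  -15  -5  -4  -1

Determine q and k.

q = -13, k = 19

Rows 2 and 5 both add up to 7, so every row sums to 7.
Row 4: -9 + 12 − 9 + 16 + 5 + 5 = 20, so the missing entry is 7 − 20 = -13.
Row 1: 11 + 4 − 15 − 6 + 6 − 12 = -12, so the missing entry is 7 − (-12) = 19.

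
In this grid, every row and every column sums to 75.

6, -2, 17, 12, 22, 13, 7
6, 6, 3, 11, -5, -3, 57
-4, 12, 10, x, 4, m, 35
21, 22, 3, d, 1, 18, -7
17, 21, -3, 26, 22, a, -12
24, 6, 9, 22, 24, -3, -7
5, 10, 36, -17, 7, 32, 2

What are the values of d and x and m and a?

d = 17, x = 4, m = 14, a = 4

Row 5 has 17 + 21 − 3 + 26 + 22 − 12 = 71; the blank must be 75 − 71 = 4.
Row 4 has 21 + 22 + 3 + 1 + 18 − 7 = 58; the blank must be 75 − 58 = 17.
Column 4 has 12 + 11 + 17 + 26 + 22 − 17 = 71; the blank must be 75 − 71 = 4.
Row 3 has -4 + 12 + 10 + 4 + 4 + 35 = 61; the blank must be 75 − 61 = 14.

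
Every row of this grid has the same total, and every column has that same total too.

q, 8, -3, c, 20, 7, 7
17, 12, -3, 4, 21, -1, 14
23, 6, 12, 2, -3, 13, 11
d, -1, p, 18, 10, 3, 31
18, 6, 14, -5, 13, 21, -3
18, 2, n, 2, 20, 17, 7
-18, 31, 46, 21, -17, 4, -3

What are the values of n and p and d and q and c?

Rows 2 and 3 both sum to 64, so that's the common total.
Column 4 has 4 + 2 + 18 − 5 + 2 + 21 = 42; the blank must be 64 − 42 = 22.
Row 1 has 8 − 3 + 22 + 20 + 7 + 7 = 61; the blank must be 64 − 61 = 3.
Column 1 has 3 + 17 + 23 + 18 + 18 − 18 = 61; the blank must be 64 − 61 = 3.
Row 4 has 3 − 1 + 18 + 10 + 3 + 31 = 64; the blank must be 64 − 64 = 0.
Row 6 has 18 + 2 + 2 + 20 + 17 + 7 = 66; the blank must be 64 − 66 = -2.

n = -2, p = 0, d = 3, q = 3, c = 22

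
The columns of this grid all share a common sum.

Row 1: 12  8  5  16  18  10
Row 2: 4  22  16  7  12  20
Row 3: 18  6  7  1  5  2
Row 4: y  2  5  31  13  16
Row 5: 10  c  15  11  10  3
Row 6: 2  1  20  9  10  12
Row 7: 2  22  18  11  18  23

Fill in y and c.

Column 3 sums to 86 and so does column 5; that's the common total.
In column 1 the known cells total 48, leaving 86 − 48 = 38.
In column 2 the known cells total 61, leaving 86 − 61 = 25.

y = 38, c = 25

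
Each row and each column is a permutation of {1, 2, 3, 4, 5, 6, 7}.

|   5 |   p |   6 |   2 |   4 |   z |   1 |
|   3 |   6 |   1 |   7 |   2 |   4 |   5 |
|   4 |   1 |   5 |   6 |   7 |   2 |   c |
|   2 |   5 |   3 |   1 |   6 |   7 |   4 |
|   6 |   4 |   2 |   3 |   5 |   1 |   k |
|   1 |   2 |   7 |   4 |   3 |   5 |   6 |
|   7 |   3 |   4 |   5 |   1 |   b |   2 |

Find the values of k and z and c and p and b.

k = 7, z = 3, c = 3, p = 7, b = 6

Cell (1,2): column 2 already has {1, 2, 3, 4, 5, 6} → 7.
Cell (7,6): row 7 already has {1, 2, 3, 4, 5, 7} → 6.
Cell (5,7): row 5 already has {1, 2, 3, 4, 5, 6} → 7.
At (row 3, col 7): row 3 already has {1, 2, 4, 5, 6, 7}, so the value is 3.
For row 1, column 6: row 1 already has {1, 2, 4, 5, 6, 7}; that leaves 3.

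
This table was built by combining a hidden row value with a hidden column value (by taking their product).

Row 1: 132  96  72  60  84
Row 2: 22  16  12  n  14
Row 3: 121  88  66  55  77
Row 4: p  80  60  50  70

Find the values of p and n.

p = 110, n = 10

Each row is a constant multiple of every other row — this is a multiplication table with the headers hidden.
Row 4 is 70/84 = 5/6 times row 1, so its entry in column 1 is 132 × 5/6 = 110.
Row 2 is 14/84 = 1/6 times row 1, so its entry in column 4 is 60 × 1/6 = 10.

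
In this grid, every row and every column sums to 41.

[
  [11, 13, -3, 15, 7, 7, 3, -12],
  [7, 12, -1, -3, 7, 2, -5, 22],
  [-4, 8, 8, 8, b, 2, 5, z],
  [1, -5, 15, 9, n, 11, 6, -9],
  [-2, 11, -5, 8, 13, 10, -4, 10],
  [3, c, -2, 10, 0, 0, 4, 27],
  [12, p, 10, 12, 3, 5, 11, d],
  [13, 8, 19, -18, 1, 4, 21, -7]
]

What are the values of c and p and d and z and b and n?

c = -1, p = -5, d = -7, z = 17, b = -3, n = 13

Row 4: 1 − 5 + 15 + 9 + 11 + 6 − 9 = 28, so its missing entry is 41 − 28 = 13.
Column 5: 7 + 7 + 13 + 13 + 0 + 3 + 1 = 44, so its missing entry is 41 − 44 = -3.
Row 3: -4 + 8 + 8 + 8 − 3 + 2 + 5 = 24, so its missing entry is 41 − 24 = 17.
Row 6: 3 − 2 + 10 + 0 + 0 + 4 + 27 = 42, so its missing entry is 41 − 42 = -1.
Column 2: 13 + 12 + 8 − 5 + 11 − 1 + 8 = 46, so its missing entry is 41 − 46 = -5.
Row 7: 12 − 5 + 10 + 12 + 3 + 5 + 11 = 48, so its missing entry is 41 − 48 = -7.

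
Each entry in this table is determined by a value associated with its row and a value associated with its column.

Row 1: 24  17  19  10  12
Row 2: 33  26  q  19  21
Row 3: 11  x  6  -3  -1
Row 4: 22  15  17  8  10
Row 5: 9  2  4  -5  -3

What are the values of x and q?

The difference between any two rows is the same in every column — this is an addition table with the headers hidden.
Row 3 minus row 1 is 11 − 24 = -13, so its entry in column 2 is 17 + (-13) = 4.
Row 2 minus row 1 is 33 − 24 = 9, so its entry in column 3 is 19 + 9 = 28.

x = 4, q = 28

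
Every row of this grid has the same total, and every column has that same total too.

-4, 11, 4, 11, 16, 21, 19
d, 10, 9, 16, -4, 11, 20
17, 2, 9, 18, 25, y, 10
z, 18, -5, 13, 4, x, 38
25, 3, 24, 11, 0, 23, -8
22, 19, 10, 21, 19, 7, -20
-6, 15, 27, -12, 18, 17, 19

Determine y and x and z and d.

y = -3, x = 2, z = 8, d = 16

Rows 1 and 5 both sum to 78, so that's the common total.
Row 2: 10 + 9 + 16 − 4 + 11 + 20 = 62, so its missing entry is 78 − 62 = 16.
Row 3: 17 + 2 + 9 + 18 + 25 + 10 = 81, so its missing entry is 78 − 81 = -3.
Column 6: 21 + 11 − 3 + 23 + 7 + 17 = 76, so its missing entry is 78 − 76 = 2.
Row 4: 18 − 5 + 13 + 4 + 2 + 38 = 70, so its missing entry is 78 − 70 = 8.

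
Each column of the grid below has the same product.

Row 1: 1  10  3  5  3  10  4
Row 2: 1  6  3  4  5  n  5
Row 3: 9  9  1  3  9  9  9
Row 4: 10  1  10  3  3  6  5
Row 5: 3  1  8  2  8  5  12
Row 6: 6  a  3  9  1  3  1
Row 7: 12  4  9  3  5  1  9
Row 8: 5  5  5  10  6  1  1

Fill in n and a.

n = 12, a = 9

Columns 4 and 7 each multiply to 97200, so every column has product 97200.
Column 6: 10×9×6×5×3×1×1 = 8100, so the missing entry is 97200 ÷ 8100 = 12.
Column 2: 10×6×9×1×1×4×5 = 10800, so the missing entry is 97200 ÷ 10800 = 9.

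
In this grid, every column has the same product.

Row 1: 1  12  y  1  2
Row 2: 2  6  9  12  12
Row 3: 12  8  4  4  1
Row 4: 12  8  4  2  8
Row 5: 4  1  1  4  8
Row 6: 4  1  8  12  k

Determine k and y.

k = 3, y = 4

Columns 2 and 4 each multiply to 4608, so every column has product 4608.
Column 5: 2×12×1×8×8 = 1536, so the missing entry is 4608 ÷ 1536 = 3.
Column 3: 9×4×4×1×8 = 1152, so the missing entry is 4608 ÷ 1152 = 4.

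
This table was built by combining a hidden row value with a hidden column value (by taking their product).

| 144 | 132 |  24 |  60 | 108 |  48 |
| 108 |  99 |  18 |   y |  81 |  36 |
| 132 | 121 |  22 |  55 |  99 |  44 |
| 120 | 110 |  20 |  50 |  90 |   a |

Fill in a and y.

Each row is a constant multiple of every other row — this is a multiplication table with the headers hidden.
Row 4 is 20/24 = 5/6 times row 1, so its entry in column 6 is 48 × 5/6 = 40.
Row 2 is 18/24 = 3/4 times row 1, so its entry in column 4 is 60 × 3/4 = 45.

a = 40, y = 45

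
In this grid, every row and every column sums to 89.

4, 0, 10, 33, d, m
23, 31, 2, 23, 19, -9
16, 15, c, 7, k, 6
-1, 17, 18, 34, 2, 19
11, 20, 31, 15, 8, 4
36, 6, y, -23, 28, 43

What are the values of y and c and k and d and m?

y = -1, c = 29, k = 16, d = 16, m = 26

The known cells in column 6 total 63, leaving 89 − 63 = 26 for the blank.
The known cells in row 1 total 73, leaving 89 − 73 = 16 for the blank.
The known cells in column 5 total 73, leaving 89 − 73 = 16 for the blank.
The known cells in row 3 total 60, leaving 89 − 60 = 29 for the blank.
The known cells in row 6 total 90, leaving 89 − 90 = -1 for the blank.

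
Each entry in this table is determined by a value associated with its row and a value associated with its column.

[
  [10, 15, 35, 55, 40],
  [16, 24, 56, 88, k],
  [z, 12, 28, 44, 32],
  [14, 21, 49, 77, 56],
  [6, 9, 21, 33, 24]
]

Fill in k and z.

k = 64, z = 8

Each row is a constant multiple of every other row — this is a multiplication table with the headers hidden.
Row 2 is 56/35 = 8/5 times row 1, so its entry in column 5 is 40 × 8/5 = 64.
Row 3 is 28/35 = 4/5 times row 1, so its entry in column 1 is 10 × 4/5 = 8.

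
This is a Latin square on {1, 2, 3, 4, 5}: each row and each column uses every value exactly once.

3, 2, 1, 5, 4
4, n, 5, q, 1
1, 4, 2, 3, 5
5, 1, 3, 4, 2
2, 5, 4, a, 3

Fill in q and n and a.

q = 2, n = 3, a = 1

For row 2, column 2: column 2 already has {1, 2, 4, 5}; that leaves 3.
Cell (2,4): row 2 already has {1, 3, 4, 5} → 2.
At (row 5, col 4): row 5 already has {2, 3, 4, 5}, so the value is 1.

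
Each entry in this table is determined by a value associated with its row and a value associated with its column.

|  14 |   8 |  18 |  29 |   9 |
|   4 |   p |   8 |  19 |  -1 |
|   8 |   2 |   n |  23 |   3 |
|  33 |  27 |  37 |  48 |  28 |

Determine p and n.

p = -2, n = 12

The difference between any two rows is the same in every column — this is an addition table with the headers hidden.
Row 2 minus row 1 is -1 − 9 = -10, so its entry in column 2 is 8 + (-10) = -2.
Row 3 minus row 1 is 3 − 9 = -6, so its entry in column 3 is 18 + (-6) = 12.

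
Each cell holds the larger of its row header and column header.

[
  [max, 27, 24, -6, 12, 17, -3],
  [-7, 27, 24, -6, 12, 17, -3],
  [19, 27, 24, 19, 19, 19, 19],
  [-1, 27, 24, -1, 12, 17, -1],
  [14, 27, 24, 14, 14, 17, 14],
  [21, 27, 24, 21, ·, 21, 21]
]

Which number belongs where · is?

max(21, 12) = 21.

21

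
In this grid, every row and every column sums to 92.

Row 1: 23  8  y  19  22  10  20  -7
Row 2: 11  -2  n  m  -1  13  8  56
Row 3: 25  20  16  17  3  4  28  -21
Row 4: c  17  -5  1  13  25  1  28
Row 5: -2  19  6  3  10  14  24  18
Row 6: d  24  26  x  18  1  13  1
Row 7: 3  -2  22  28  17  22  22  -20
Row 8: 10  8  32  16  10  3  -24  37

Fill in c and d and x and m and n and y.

The known cells in row 4 total 80, leaving 92 − 80 = 12 for the blank.
The known cells in row 1 total 95, leaving 92 − 95 = -3 for the blank.
The known cells in column 3 total 94, leaving 92 − 94 = -2 for the blank.
The known cells in column 1 total 82, leaving 92 − 82 = 10 for the blank.
The known cells in row 6 total 93, leaving 92 − 93 = -1 for the blank.
The known cells in row 2 total 83, leaving 92 − 83 = 9 for the blank.

c = 12, d = 10, x = -1, m = 9, n = -2, y = -3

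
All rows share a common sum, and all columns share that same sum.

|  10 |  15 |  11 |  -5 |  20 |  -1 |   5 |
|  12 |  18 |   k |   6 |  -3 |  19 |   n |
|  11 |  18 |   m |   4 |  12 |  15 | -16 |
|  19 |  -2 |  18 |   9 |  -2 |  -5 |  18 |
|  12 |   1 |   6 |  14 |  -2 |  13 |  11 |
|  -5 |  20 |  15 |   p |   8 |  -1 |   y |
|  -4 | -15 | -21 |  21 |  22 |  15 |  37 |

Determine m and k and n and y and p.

Rows 1 and 4 both sum to 55, so that's the common total.
The known cells in row 3 total 44, leaving 55 − 44 = 11 for the blank.
The known cells in column 3 total 40, leaving 55 − 40 = 15 for the blank.
The known cells in column 4 total 49, leaving 55 − 49 = 6 for the blank.
The known cells in row 6 total 43, leaving 55 − 43 = 12 for the blank.
The known cells in row 2 total 67, leaving 55 − 67 = -12 for the blank.

m = 11, k = 15, n = -12, y = 12, p = 6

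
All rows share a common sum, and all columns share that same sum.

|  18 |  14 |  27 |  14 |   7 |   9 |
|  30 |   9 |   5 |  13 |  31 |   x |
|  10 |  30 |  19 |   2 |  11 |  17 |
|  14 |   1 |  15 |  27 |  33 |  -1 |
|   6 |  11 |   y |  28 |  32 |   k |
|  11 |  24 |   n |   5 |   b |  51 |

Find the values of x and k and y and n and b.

Rows 1 and 3 both sum to 89, so that's the common total.
Row 2 has 30 + 9 + 5 + 13 + 31 = 88; the blank must be 89 − 88 = 1.
Column 5 has 7 + 31 + 11 + 33 + 32 = 114; the blank must be 89 − 114 = -25.
Column 6 has 9 + 1 + 17 − 1 + 51 = 77; the blank must be 89 − 77 = 12.
Row 5 has 6 + 11 + 28 + 32 + 12 = 89; the blank must be 89 − 89 = 0.
Row 6 has 11 + 24 + 5 − 25 + 51 = 66; the blank must be 89 − 66 = 23.

x = 1, k = 12, y = 0, n = 23, b = -25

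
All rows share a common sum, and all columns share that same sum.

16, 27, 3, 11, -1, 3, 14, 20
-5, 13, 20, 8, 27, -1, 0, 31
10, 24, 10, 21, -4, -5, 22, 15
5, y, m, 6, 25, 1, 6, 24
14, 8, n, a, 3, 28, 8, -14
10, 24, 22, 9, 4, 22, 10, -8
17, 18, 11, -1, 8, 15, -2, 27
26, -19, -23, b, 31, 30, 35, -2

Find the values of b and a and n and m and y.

b = 15, a = 24, n = 22, m = 28, y = -2

Rows 1 and 2 both sum to 93, so that's the common total.
Column 2 has 27 + 13 + 24 + 8 + 24 + 18 − 19 = 95; the blank must be 93 − 95 = -2.
Row 8 has 26 − 19 − 23 + 31 + 30 + 35 − 2 = 78; the blank must be 93 − 78 = 15.
Column 4 has 11 + 8 + 21 + 6 + 9 − 1 + 15 = 69; the blank must be 93 − 69 = 24.
Row 5 has 14 + 8 + 24 + 3 + 28 + 8 − 14 = 71; the blank must be 93 − 71 = 22.
Row 4 has 5 − 2 + 6 + 25 + 1 + 6 + 24 = 65; the blank must be 93 − 65 = 28.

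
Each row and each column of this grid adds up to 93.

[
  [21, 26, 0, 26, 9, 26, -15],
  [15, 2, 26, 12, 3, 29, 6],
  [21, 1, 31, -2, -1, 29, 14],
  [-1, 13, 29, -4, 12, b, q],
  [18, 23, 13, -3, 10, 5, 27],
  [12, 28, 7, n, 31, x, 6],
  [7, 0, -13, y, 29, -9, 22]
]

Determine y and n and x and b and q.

y = 57, n = 7, x = 2, b = 11, q = 33

Column 7 has -15 + 6 + 14 + 27 + 6 + 22 = 60; the blank must be 93 − 60 = 33.
Row 7 has 7 + 0 − 13 + 29 − 9 + 22 = 36; the blank must be 93 − 36 = 57.
Column 4 has 26 + 12 − 2 − 4 − 3 + 57 = 86; the blank must be 93 − 86 = 7.
Row 6 has 12 + 28 + 7 + 7 + 31 + 6 = 91; the blank must be 93 − 91 = 2.
Row 4 has -1 + 13 + 29 − 4 + 12 + 33 = 82; the blank must be 93 − 82 = 11.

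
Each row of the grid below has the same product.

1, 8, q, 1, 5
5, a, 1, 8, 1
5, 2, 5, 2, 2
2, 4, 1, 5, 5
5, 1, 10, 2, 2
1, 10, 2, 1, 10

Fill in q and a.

q = 5, a = 5

Rows 4 and 5 each multiply to 200, so every row has product 200.
Row 1: 1×8×1×5 = 40, so the missing entry is 200 ÷ 40 = 5.
Row 2: 5×1×8×1 = 40, so the missing entry is 200 ÷ 40 = 5.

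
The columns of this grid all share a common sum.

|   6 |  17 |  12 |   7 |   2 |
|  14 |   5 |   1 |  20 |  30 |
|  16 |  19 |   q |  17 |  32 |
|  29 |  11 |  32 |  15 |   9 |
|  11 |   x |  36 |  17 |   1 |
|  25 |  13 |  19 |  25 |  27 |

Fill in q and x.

q = 1, x = 36

Columns 4 and 5 both add up to 101, so every column sums to 101.
Column 3: 12 + 1 + 32 + 36 + 19 = 100, so the missing entry is 101 − 100 = 1.
Column 2: 17 + 5 + 19 + 11 + 13 = 65, so the missing entry is 101 − 65 = 36.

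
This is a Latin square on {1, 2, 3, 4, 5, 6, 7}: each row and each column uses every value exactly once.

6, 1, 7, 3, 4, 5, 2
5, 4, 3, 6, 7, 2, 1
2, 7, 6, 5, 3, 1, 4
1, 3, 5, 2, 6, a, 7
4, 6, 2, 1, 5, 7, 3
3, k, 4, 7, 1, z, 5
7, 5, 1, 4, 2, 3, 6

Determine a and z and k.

a = 4, z = 6, k = 2

For row 6, column 2: column 2 already has {1, 3, 4, 5, 6, 7}; that leaves 2.
Cell (6,6): row 6 already has {1, 2, 3, 4, 5, 7} → 6.
Cell (4,6): row 4 already has {1, 2, 3, 5, 6, 7} → 4.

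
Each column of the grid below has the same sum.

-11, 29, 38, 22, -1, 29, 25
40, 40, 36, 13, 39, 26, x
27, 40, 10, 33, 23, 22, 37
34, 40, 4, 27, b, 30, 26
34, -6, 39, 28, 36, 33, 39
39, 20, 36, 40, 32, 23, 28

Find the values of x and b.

x = 8, b = 34

Column 1 sums to 163 and so does column 3; that's the common total.
In column 7 the known cells total 155, leaving 163 − 155 = 8.
In column 5 the known cells total 129, leaving 163 − 129 = 34.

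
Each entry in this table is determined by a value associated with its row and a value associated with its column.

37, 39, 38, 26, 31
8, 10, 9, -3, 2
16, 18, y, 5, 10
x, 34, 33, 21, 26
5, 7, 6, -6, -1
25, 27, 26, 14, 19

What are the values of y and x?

y = 17, x = 32

The difference between any two rows is the same in every column — this is an addition table with the headers hidden.
Row 3 minus row 1 is 18 − 39 = -21, so its entry in column 3 is 38 + (-21) = 17.
Row 4 minus row 1 is 34 − 39 = -5, so its entry in column 1 is 37 + (-5) = 32.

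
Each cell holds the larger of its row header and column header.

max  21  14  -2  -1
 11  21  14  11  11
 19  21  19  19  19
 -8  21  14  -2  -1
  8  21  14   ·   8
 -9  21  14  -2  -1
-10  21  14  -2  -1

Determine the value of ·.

8

max(8, -2) = 8.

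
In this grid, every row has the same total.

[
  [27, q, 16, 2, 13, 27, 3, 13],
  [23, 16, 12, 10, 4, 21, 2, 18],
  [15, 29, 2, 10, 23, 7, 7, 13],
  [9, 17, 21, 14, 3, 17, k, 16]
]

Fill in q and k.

Rows 2 and 3 both add up to 106, so every row sums to 106.
Row 1: 27 + 16 + 2 + 13 + 27 + 3 + 13 = 101, so the missing entry is 106 − 101 = 5.
Row 4: 9 + 17 + 21 + 14 + 3 + 17 + 16 = 97, so the missing entry is 106 − 97 = 9.

q = 5, k = 9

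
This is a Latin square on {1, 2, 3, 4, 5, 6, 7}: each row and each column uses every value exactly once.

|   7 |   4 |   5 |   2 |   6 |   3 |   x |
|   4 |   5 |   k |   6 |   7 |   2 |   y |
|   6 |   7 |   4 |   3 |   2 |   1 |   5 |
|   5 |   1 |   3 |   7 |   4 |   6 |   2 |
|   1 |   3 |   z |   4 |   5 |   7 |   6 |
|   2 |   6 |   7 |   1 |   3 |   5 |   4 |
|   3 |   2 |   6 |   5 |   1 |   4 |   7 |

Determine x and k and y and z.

x = 1, k = 1, y = 3, z = 2

For row 5, column 3: row 5 already has {1, 3, 4, 5, 6, 7}; that leaves 2.
At (row 2, col 3): column 3 already has {2, 3, 4, 5, 6, 7}, so the value is 1.
At (row 2, col 7): row 2 already has {1, 2, 4, 5, 6, 7}, so the value is 3.
For row 1, column 7: row 1 already has {2, 3, 4, 5, 6, 7}; that leaves 1.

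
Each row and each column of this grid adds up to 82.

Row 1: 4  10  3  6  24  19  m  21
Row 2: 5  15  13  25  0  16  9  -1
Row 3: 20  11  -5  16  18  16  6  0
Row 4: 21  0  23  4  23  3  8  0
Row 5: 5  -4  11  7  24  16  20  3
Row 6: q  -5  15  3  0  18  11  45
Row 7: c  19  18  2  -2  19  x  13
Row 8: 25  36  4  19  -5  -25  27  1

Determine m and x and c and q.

Row 6 has -5 + 15 + 3 + 0 + 18 + 11 + 45 = 87; the blank must be 82 − 87 = -5.
Column 1 has 4 + 5 + 20 + 21 + 5 − 5 + 25 = 75; the blank must be 82 − 75 = 7.
Row 7 has 7 + 19 + 18 + 2 − 2 + 19 + 13 = 76; the blank must be 82 − 76 = 6.
Row 1 has 4 + 10 + 3 + 6 + 24 + 19 + 21 = 87; the blank must be 82 − 87 = -5.

m = -5, x = 6, c = 7, q = -5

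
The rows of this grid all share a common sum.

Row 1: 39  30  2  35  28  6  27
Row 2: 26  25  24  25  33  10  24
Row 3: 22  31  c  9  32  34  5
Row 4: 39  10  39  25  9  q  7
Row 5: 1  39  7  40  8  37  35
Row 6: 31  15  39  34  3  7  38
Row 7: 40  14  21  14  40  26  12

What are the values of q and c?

q = 38, c = 34

Row 1 sums to 167 and so does row 5; that's the common total.
In row 4 the known cells total 129, leaving 167 − 129 = 38.
In row 3 the known cells total 133, leaving 167 − 133 = 34.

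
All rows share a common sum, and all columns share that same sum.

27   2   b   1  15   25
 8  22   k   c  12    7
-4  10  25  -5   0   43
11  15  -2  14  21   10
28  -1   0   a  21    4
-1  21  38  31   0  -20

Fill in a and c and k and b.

Rows 3 and 4 both sum to 69, so that's the common total.
Row 1 has 27 + 2 + 1 + 15 + 25 = 70; the blank must be 69 − 70 = -1.
Column 3 has -1 + 25 − 2 + 0 + 38 = 60; the blank must be 69 − 60 = 9.
Row 2 has 8 + 22 + 9 + 12 + 7 = 58; the blank must be 69 − 58 = 11.
Row 5 has 28 − 1 + 0 + 21 + 4 = 52; the blank must be 69 − 52 = 17.

a = 17, c = 11, k = 9, b = -1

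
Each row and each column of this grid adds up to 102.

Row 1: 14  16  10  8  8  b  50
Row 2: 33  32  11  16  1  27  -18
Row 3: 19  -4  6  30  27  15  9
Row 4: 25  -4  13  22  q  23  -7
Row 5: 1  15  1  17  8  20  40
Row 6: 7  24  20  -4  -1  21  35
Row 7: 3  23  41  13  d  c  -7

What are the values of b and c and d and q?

b = -4, c = 0, d = 29, q = 30

The known cells in row 4 total 72, leaving 102 − 72 = 30 for the blank.
The known cells in column 5 total 73, leaving 102 − 73 = 29 for the blank.
The known cells in row 7 total 102, leaving 102 − 102 = 0 for the blank.
The known cells in row 1 total 106, leaving 102 − 106 = -4 for the blank.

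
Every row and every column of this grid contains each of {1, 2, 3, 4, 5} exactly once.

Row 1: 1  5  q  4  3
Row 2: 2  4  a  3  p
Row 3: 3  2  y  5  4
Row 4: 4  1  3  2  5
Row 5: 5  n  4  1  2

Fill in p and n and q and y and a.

For row 2, column 5: column 5 already has {2, 3, 4, 5}; that leaves 1.
Cell (2,3): row 2 already has {1, 2, 3, 4} → 5.
Cell (1,3): row 1 already has {1, 3, 4, 5} → 2.
At (row 3, col 3): row 3 already has {2, 3, 4, 5}, so the value is 1.
Cell (5,2): row 5 already has {1, 2, 4, 5} → 3.

p = 1, n = 3, q = 2, y = 1, a = 5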